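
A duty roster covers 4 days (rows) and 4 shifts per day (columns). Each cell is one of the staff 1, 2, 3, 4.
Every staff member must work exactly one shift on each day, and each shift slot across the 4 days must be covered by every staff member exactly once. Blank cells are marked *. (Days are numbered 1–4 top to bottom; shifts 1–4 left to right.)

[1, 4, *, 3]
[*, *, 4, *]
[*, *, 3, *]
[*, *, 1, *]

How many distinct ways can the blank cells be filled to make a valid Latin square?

4

Day 1, shift 3: eliminating its day and shift leaves {2}.
Day 2, shift 1: eliminating its day and shift leaves {2, 3}.
Day 2, shift 2: eliminating its day and shift leaves {1, 2, 3}.
Day 2, shift 4: eliminating its day and shift leaves {1, 2}.
Day 3, shift 1: eliminating its day and shift leaves {2, 4}.
Day 3, shift 2: eliminating its day and shift leaves {1, 2}.
Day 3, shift 4: eliminating its day and shift leaves {1, 2, 4}.
Day 4, shift 1: eliminating its day and shift leaves {2, 3, 4}.
Day 4, shift 2: eliminating its day and shift leaves {2, 3}.
Day 4, shift 4: eliminating its day and shift leaves {2, 4}.
Enumerating the assignments across these blanks that avoid any day or shift repeat gives 4 completions.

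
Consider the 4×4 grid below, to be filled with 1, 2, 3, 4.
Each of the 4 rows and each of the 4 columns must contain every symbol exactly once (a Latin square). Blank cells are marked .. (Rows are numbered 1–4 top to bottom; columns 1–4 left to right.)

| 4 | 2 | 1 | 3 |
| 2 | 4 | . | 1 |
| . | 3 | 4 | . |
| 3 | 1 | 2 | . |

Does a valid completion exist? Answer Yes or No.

No row or column among the givens repeats a symbol, and propagating forced cells runs into no contradiction.
One valid completion exists (for instance, 4 2 1 3 / 2 4 3 1 / 1 3 4 2 / 3 1 2 4).

Yes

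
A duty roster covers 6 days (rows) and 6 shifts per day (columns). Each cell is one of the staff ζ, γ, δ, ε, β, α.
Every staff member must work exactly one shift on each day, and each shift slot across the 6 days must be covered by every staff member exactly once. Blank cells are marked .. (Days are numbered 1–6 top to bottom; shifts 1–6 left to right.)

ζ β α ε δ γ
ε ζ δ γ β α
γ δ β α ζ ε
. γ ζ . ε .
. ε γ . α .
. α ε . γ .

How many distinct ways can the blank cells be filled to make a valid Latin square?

Day 4, shift 1: eliminating its day and shift leaves {δ, β, α}.
Day 4, shift 4: eliminating its day and shift leaves {δ, β}.
Day 4, shift 6: eliminating its day and shift leaves {δ, β}.
Day 5, shift 1: eliminating its day and shift leaves {δ, β}.
Day 5, shift 4: eliminating its day and shift leaves {ζ, δ, β}.
Day 5, shift 6: eliminating its day and shift leaves {ζ, δ, β}.
Day 6, shift 1: eliminating its day and shift leaves {δ, β}.
Day 6, shift 4: eliminating its day and shift leaves {ζ, δ, β}.
Day 6, shift 6: eliminating its day and shift leaves {ζ, δ, β}.
Enumerating the assignments across these blanks that avoid any day or shift repeat gives 4 completions.

4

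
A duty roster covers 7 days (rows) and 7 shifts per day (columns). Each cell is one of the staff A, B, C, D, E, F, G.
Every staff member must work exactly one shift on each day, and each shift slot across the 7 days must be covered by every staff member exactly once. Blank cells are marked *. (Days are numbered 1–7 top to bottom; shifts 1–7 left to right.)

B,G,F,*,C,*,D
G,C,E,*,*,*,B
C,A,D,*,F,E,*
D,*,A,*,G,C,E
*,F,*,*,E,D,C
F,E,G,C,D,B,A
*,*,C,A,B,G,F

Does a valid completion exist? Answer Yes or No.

Yes

No day or shift among the givens repeats a symbol, and propagating forced cells runs into no contradiction.
One valid completion exists (for instance, B G F E C A D / G C E D A F B / C A D B F E G / D B A F G C E / A F B G E D C / F E G C D B A / E D C A B G F).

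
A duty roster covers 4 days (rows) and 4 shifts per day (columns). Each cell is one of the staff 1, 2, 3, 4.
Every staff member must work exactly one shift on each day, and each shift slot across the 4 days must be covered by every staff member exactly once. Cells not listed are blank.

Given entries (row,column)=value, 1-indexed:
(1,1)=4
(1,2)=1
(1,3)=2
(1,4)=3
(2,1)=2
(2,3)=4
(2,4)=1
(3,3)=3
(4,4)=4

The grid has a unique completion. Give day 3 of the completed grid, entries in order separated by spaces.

1 4 3 2

Day 3, shift 1: day 3 has {3} and shift 1 has {2, 4}, leaving only 1.
Day 3, shift 4: day 3 has {1, 3} and shift 4 has {1, 3, 4}, leaving only 2.
Day 3, shift 2: day 3 has {1, 2, 3} and shift 2 has {1}, leaving only 4.
So day 3 reads: 1 4 3 2.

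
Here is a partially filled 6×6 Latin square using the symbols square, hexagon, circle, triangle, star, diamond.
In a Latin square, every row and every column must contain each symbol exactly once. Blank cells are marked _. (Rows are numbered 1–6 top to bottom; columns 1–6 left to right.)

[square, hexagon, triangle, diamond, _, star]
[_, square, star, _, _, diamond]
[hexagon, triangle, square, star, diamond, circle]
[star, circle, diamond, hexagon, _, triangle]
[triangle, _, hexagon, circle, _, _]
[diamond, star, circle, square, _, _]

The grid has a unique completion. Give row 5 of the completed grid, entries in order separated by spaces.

triangle diamond hexagon circle star square

Row 5, column 2: row 5 has {hexagon, circle, triangle} and column 2 has {square, hexagon, circle, triangle, star}, leaving only diamond.
Row 5, column 6: row 5 has {hexagon, circle, triangle, diamond} and column 6 has {circle, triangle, star, diamond}, leaving only square.
Row 5, column 5: row 5 has {square, hexagon, circle, triangle, diamond} and column 5 has {diamond}, leaving only star.
So row 5 reads: triangle diamond hexagon circle star square.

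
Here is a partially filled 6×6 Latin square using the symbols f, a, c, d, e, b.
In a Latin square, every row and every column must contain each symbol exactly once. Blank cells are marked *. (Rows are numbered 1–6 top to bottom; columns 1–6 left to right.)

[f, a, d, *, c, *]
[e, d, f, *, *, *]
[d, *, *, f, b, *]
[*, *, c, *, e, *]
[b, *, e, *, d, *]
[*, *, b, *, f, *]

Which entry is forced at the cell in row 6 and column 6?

d

Row 2, column 5: row 2 has {f, d, e} and column 5 has {f, c, d, e, b}, leaving only a.
Row 3, column 3: row 3 has {f, d, b} and column 3 has {f, c, d, e, b}, leaving only a.
Row 4, column 1: row 4 has {c, e} and column 1 has {f, d, e, b}, leaving only a.
Row 6, column 1: row 6 has {f, b} and column 1 has {f, a, d, e, b}, leaving only c.
Row 6, column 2: row 6 has {f, c, b} and column 2 has {a, d}, leaving only e.
Row 3, column 2: row 3 has {f, a, d, b} and column 2 has {a, d, e}, leaving only c.
Row 3, column 6: row 3 has {f, a, c, d, b} and column 6 has {}, leaving only e.
Row 1, column 6: row 1 has {f, a, c, d} and column 6 has {e}, leaving only b.
Row 1, column 4: row 1 has {f, a, c, d, b} and column 4 has {f}, leaving only e.
Row 2, column 6: row 2 has {f, a, d, e} and column 6 has {e, b}, leaving only c.
Row 2, column 4: row 2 has {f, a, c, d, e} and column 4 has {f, e}, leaving only b.
Row 4, column 4: row 4 has {a, c, e} and column 4 has {f, e, b}, leaving only d.
Row 4, column 6: row 4 has {a, c, d, e} and column 6 has {c, e, b}, leaving only f.
Row 4, column 2: row 4 has {f, a, c, d, e} and column 2 has {a, c, d, e}, leaving only b.
Row 5, column 2: row 5 has {d, e, b} and column 2 has {a, c, d, e, b}, leaving only f.
Row 5, column 6: row 5 has {f, d, e, b} and column 6 has {f, c, e, b}, leaving only a.
Row 6 already has {f, c, e, b} and column 6 already has {f, a, c, e, b}, so row 6, column 6 must be d.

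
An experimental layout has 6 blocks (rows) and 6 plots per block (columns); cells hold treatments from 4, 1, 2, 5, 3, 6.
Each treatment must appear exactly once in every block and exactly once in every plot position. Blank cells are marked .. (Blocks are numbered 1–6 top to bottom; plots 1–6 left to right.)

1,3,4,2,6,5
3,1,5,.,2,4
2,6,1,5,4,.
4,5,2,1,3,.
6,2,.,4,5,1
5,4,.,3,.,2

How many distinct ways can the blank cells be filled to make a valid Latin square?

Block 2, plot 4: eliminating its block and plot leaves {6}.
Block 3, plot 6: eliminating its block and plot leaves {3}.
Block 4, plot 6: eliminating its block and plot leaves {6}.
Block 5, plot 3: eliminating its block and plot leaves {3}.
Block 6, plot 3: eliminating its block and plot leaves {6}.
Block 6, plot 5: eliminating its block and plot leaves {1}.
Only one assignment across all blanks avoids any block or plot repeat, giving 1 completion.

1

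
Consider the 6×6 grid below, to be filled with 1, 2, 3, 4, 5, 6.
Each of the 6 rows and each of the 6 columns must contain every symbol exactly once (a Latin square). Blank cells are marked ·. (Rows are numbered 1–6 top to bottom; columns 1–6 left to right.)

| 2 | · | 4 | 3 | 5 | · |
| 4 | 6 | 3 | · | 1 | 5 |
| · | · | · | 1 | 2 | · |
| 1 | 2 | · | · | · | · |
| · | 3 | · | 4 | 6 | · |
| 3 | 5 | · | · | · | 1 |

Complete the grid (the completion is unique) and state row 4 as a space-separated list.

Row 1, column 2: row 1 has {2, 3, 4, 5} and column 2 has {2, 3, 5, 6}, leaving only 1.
Row 1, column 6: row 1 has {1, 2, 3, 4, 5} and column 6 has {1, 5}, leaving only 6.
Row 2, column 4: row 2 has {1, 3, 4, 5, 6} and column 4 has {1, 3, 4}, leaving only 2.
Row 3, column 2: row 3 has {1, 2} and column 2 has {1, 2, 3, 5, 6}, leaving only 4.
Row 3, column 6: row 3 has {1, 2, 4} and column 6 has {1, 5, 6}, leaving only 3.
Row 4, column 6: row 4 has {1, 2} and column 6 has {1, 3, 5, 6}, leaving only 4.
Row 4, column 5: row 4 has {1, 2, 4} and column 5 has {1, 2, 5, 6}, leaving only 3.
Row 5, column 1: row 5 has {3, 4, 6} and column 1 has {1, 2, 3, 4}, leaving only 5.
Row 3, column 1: row 3 has {1, 2, 3, 4} and column 1 has {1, 2, 3, 4, 5}, leaving only 6.
Row 3, column 3: row 3 has {1, 2, 3, 4, 6} and column 3 has {3, 4}, leaving only 5.
Row 4, column 3: row 4 has {1, 2, 3, 4} and column 3 has {3, 4, 5}, leaving only 6.
Row 4, column 4: row 4 has {1, 2, 3, 4, 6} and column 4 has {1, 2, 3, 4}, leaving only 5.
So row 4 reads: 1 2 6 5 3 4.

1 2 6 5 3 4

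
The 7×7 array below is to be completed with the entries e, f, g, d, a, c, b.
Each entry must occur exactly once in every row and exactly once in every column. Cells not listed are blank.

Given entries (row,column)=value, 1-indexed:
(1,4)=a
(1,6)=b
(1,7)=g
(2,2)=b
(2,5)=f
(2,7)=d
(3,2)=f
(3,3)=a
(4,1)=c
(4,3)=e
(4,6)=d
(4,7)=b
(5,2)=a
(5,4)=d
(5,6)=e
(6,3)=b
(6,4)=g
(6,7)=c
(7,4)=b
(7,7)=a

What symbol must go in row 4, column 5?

a

Row 3, column 7: row 3 has {f, a} and column 7 has {g, d, a, c, b}, leaving only e.
Row 3, column 4: row 3 has {e, f, a} and column 4 has {g, d, a, b}, leaving only c.
Row 2, column 4: row 2 has {f, d, b} and column 4 has {g, d, a, c, b}, leaving only e.
Row 3, column 6: row 3 has {e, f, a, c} and column 6 has {e, d, b}, leaving only g.
Row 4, column 2: row 4 has {e, d, c, b} and column 2 has {f, a, b}, leaving only g.
Row 4 already has {e, g, d, c, b} and column 5 already has {f}, so row 4, column 5 must be a.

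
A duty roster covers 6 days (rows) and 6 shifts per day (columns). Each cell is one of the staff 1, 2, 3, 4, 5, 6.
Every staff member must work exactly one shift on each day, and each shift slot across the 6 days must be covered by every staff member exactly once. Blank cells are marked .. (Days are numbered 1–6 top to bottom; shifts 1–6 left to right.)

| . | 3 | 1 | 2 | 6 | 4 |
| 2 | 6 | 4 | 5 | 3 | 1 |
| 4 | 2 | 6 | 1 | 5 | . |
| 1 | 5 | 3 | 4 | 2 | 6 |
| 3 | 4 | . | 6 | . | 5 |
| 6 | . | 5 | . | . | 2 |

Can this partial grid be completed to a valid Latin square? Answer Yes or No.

Yes

No day or shift among the givens repeats a symbol, and propagating forced cells runs into no contradiction.
One valid completion exists (for instance, 5 3 1 2 6 4 / 2 6 4 5 3 1 / 4 2 6 1 5 3 / 1 5 3 4 2 6 / 3 4 2 6 1 5 / 6 1 5 3 4 2).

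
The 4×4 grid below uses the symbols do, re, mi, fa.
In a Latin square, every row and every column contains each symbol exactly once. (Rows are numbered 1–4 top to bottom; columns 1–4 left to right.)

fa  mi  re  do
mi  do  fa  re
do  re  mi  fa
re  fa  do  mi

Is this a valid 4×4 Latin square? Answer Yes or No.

Each row is a permutation of the 4 symbols, and so is each column.

Yes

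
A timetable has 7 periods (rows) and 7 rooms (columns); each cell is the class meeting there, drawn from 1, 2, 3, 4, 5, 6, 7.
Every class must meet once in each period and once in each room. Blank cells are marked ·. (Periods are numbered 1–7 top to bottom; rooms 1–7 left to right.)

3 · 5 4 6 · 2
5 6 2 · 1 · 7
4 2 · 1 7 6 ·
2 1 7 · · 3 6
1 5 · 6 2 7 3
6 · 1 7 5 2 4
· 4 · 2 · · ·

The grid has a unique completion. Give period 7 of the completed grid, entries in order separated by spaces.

Period 7, room 1: period 7 has {2, 4} and room 1 has {1, 2, 3, 4, 5, 6}, leaving only 7.
Period 7, room 5: period 7 has {2, 4, 7} and room 5 has {1, 2, 5, 6, 7}, leaving only 3.
Period 7, room 3: period 7 has {2, 3, 4, 7} and room 3 has {1, 2, 5, 7}, leaving only 6.
Period 1, room 2: period 1 has {2, 3, 4, 5, 6} and room 2 has {1, 2, 4, 5, 6}, leaving only 7.
Period 1, room 6: period 1 has {2, 3, 4, 5, 6, 7} and room 6 has {2, 3, 6, 7}, leaving only 1.
Period 7, room 6: period 7 has {2, 3, 4, 6, 7} and room 6 has {1, 2, 3, 6, 7}, leaving only 5.
Period 7, room 7: period 7 has {2, 3, 4, 5, 6, 7} and room 7 has {2, 3, 4, 6, 7}, leaving only 1.
So period 7 reads: 7 4 6 2 3 5 1.

7 4 6 2 3 5 1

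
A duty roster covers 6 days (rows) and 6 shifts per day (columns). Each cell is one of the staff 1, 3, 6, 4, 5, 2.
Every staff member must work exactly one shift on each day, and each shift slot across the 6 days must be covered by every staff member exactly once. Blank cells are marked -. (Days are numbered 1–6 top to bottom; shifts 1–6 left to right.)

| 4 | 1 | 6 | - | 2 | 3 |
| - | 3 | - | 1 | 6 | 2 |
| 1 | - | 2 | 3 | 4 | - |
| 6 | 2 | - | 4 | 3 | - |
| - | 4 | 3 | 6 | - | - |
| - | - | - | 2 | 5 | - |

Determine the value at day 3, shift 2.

Day 1, shift 4: day 1 has {1, 3, 6, 4, 2} and shift 4 has {1, 3, 6, 4, 2}, leaving only 5.
Day 2, shift 1: day 2 has {1, 3, 6, 2} and shift 1 has {1, 6, 4}, leaving only 5.
Day 2, shift 3: day 2 has {1, 3, 6, 5, 2} and shift 3 has {3, 6, 2}, leaving only 4.
Day 5, shift 1: day 5 has {3, 6, 4} and shift 1 has {1, 6, 4, 5}, leaving only 2.
Day 5, shift 5: day 5 has {3, 6, 4, 2} and shift 5 has {3, 6, 4, 5, 2}, leaving only 1.
Day 5, shift 6: day 5 has {1, 3, 6, 4, 2} and shift 6 has {3, 2}, leaving only 5.
Day 3, shift 6: day 3 has {1, 3, 4, 2} and shift 6 has {3, 5, 2}, leaving only 6.
Day 3 already has {1, 3, 6, 4, 2} and shift 2 already has {1, 3, 4, 2}, so day 3, shift 2 must be 5.

5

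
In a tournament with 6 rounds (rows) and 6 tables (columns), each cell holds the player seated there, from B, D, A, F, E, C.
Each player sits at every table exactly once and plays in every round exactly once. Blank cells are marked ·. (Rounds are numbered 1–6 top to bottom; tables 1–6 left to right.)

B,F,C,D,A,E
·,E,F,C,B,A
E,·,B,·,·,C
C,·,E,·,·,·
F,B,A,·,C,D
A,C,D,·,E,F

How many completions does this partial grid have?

Round 2, table 1: eliminating its round and table leaves {D}.
Round 3, table 2: eliminating its round and table leaves {D, A}.
Round 3, table 4: eliminating its round and table leaves {A, F}.
Round 3, table 5: eliminating its round and table leaves {D, F}.
Round 4, table 2: eliminating its round and table leaves {D, A}.
Round 4, table 4: eliminating its round and table leaves {B, A, F}.
Round 4, table 5: eliminating its round and table leaves {D, F}.
Round 4, table 6: eliminating its round and table leaves {B}.
Round 5, table 4: eliminating its round and table leaves {E}.
Round 6, table 4: eliminating its round and table leaves {B}.
Enumerating the assignments across these blanks that avoid any round or table repeat gives 2 completions.

2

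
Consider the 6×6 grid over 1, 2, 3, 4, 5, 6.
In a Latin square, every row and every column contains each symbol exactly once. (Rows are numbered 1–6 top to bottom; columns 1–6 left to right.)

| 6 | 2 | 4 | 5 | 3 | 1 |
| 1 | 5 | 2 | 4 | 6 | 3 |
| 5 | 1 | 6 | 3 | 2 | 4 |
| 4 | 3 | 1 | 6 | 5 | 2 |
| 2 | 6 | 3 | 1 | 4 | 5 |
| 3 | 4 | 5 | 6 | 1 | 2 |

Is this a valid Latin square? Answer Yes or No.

No

Every row is a permutation, but column 6 contains 2 twice (at rows 4 and 6).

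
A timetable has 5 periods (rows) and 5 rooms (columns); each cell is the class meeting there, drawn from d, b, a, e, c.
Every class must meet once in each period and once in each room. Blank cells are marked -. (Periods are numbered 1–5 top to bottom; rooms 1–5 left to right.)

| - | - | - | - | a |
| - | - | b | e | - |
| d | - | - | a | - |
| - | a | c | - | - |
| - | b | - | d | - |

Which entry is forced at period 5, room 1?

c

Period 3, room 3: period 3 has {d, a} and room 3 has {b, c}, leaving only e.
Period 1, room 3: period 1 has {a} and room 3 has {b, e, c}, leaving only d.
Period 3, room 2: period 3 has {d, a, e} and room 2 has {b, a}, leaving only c.
Period 1, room 2: period 1 has {d, a} and room 2 has {b, a, c}, leaving only e.
Period 2, room 2: period 2 has {b, e} and room 2 has {b, a, e, c}, leaving only d.
Period 2, room 5: period 2 has {d, b, e} and room 5 has {a}, leaving only c.
Period 2, room 1: period 2 has {d, b, e, c} and room 1 has {d}, leaving only a.
Period 3, room 5: period 3 has {d, a, e, c} and room 5 has {a, c}, leaving only b.
Period 4, room 4: period 4 has {a, c} and room 4 has {d, a, e}, leaving only b.
Period 1, room 4: period 1 has {d, a, e} and room 4 has {d, b, a, e}, leaving only c.
Period 1, room 1: period 1 has {d, a, e, c} and room 1 has {d, a}, leaving only b.
Period 4, room 1: period 4 has {b, a, c} and room 1 has {d, b, a}, leaving only e.
Period 5 already has {d, b} and room 1 already has {d, b, a, e}, so period 5, room 1 must be c.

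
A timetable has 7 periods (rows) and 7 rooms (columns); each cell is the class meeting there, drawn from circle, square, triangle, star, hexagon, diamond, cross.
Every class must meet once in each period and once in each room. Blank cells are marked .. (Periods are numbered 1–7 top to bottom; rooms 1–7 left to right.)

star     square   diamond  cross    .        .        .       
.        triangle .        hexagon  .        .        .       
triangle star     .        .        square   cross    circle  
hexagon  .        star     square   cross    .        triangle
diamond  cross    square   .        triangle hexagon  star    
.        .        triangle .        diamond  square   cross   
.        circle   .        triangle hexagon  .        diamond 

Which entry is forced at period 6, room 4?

star

Period 1, room 5: period 1 has {square, star, diamond, cross} and room 5 has {square, triangle, hexagon, diamond, cross}, leaving only circle.
Period 1, room 6: period 1 has {circle, square, star, diamond, cross} and room 6 has {square, hexagon, cross}, leaving only triangle.
Period 1, room 7: period 1 has {circle, square, triangle, star, diamond, cross} and room 7 has {circle, triangle, star, diamond, cross}, leaving only hexagon.
Period 2, room 5: period 2 has {triangle, hexagon} and room 5 has {circle, square, triangle, hexagon, diamond, cross}, leaving only star.
Period 2, room 7: period 2 has {triangle, star, hexagon} and room 7 has {circle, triangle, star, hexagon, diamond, cross}, leaving only square.
Period 3, room 3: period 3 has {circle, square, triangle, star, cross} and room 3 has {square, triangle, star, diamond}, leaving only hexagon.
Period 3, room 4: period 3 has {circle, square, triangle, star, hexagon, cross} and room 4 has {square, triangle, hexagon, cross}, leaving only diamond.
Period 4, room 2: period 4 has {square, triangle, star, hexagon, cross} and room 2 has {circle, square, triangle, star, cross}, leaving only diamond.
Period 4, room 6: period 4 has {square, triangle, star, hexagon, diamond, cross} and room 6 has {square, triangle, hexagon, cross}, leaving only circle.
Period 2, room 6: period 2 has {square, triangle, star, hexagon} and room 6 has {circle, square, triangle, hexagon, cross}, leaving only diamond.
Period 5, room 4: period 5 has {square, triangle, star, hexagon, diamond, cross} and room 4 has {square, triangle, hexagon, diamond, cross}, leaving only circle.
Period 6 already has {square, triangle, diamond, cross} and room 4 already has {circle, square, triangle, hexagon, diamond, cross}, so period 6, room 4 must be star.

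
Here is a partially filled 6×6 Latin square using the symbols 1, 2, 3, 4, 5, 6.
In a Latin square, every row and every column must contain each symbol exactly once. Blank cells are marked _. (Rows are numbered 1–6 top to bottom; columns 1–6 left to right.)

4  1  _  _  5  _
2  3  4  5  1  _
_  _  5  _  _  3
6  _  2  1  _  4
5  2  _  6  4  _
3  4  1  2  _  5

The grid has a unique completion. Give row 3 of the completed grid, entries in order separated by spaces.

Row 3, column 1: row 3 has {3, 5} and column 1 has {2, 3, 4, 5, 6}, leaving only 1.
Row 3, column 2: row 3 has {1, 3, 5} and column 2 has {1, 2, 3, 4}, leaving only 6.
Row 3, column 4: row 3 has {1, 3, 5, 6} and column 4 has {1, 2, 5, 6}, leaving only 4.
Row 3, column 5: row 3 has {1, 3, 4, 5, 6} and column 5 has {1, 4, 5}, leaving only 2.
So row 3 reads: 1 6 5 4 2 3.

1 6 5 4 2 3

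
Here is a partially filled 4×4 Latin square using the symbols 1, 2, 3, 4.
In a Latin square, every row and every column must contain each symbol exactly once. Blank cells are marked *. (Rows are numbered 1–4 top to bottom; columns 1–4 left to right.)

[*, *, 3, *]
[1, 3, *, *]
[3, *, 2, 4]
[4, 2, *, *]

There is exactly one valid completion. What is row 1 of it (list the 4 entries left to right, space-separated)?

2 4 3 1

Row 1, column 1: row 1 has {3} and column 1 has {1, 3, 4}, leaving only 2.
Row 1, column 4: row 1 has {2, 3} and column 4 has {4}, leaving only 1.
Row 1, column 2: row 1 has {1, 2, 3} and column 2 has {2, 3}, leaving only 4.
So row 1 reads: 2 4 3 1.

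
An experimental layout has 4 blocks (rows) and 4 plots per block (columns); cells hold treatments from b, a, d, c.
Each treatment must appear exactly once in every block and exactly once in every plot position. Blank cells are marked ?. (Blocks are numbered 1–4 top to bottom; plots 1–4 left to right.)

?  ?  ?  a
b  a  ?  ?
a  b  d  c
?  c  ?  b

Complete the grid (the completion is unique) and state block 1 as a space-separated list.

Block 1, plot 2: block 1 has {a} and plot 2 has {b, a, c}, leaving only d.
Block 1, plot 1: block 1 has {a, d} and plot 1 has {b, a}, leaving only c.
Block 1, plot 3: block 1 has {a, d, c} and plot 3 has {d}, leaving only b.
So block 1 reads: c d b a.

c d b a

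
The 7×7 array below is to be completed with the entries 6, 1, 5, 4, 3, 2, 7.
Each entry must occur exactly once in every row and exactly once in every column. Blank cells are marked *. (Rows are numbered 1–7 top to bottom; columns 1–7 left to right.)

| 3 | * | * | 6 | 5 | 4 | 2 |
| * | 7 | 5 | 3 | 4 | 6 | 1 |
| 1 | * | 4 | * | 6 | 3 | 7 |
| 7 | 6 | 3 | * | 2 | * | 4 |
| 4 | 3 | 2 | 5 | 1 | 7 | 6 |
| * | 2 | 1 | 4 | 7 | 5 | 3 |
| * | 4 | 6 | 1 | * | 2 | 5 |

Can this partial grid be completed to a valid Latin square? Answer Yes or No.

No

Row 4, column 4: row 4 together with column 4 already contain {6, 1, 5, 4, 3, 2, 7} — every symbol — so nothing can go there. The grid has no valid completion.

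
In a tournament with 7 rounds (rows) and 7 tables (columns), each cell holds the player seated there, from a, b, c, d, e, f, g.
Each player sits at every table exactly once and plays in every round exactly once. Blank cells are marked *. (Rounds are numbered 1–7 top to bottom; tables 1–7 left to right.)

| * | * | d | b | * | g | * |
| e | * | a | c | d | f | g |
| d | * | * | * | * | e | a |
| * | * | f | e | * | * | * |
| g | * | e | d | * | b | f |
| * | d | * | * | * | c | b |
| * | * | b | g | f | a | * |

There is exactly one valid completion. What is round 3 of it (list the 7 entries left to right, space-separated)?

Round 3, table 4: round 3 has {a, d, e} and table 4 has {b, c, d, e, g}, leaving only f.
Round 2, table 2: round 2 has {a, c, d, e, f, g} and table 2 has {d}, leaving only b.
Round 4, table 6: round 4 has {e, f} and table 6 has {a, b, c, e, f, g}, leaving only d.
Round 4, table 7: round 4 has {d, e, f} and table 7 has {a, b, f, g}, leaving only c.
Round 1, table 7: round 1 has {b, d, g} and table 7 has {a, b, c, f, g}, leaving only e.
Round 6, table 3: round 6 has {b, c, d} and table 3 has {a, b, d, e, f}, leaving only g.
Round 3, table 3: round 3 has {a, d, e, f} and table 3 has {a, b, d, e, f, g}, leaving only c.
Round 3, table 2: round 3 has {a, c, d, e, f} and table 2 has {b, d}, leaving only g.
Round 3, table 5: round 3 has {a, c, d, e, f, g} and table 5 has {d, f}, leaving only b.
So round 3 reads: d g c f b e a.

d g c f b e a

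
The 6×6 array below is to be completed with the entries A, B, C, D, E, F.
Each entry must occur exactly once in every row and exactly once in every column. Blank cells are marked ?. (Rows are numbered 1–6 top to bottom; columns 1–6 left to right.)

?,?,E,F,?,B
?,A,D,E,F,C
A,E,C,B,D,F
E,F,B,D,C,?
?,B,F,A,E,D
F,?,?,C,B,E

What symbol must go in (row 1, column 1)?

D

Row 1, column 5: row 1 has {B, E, F} and column 5 has {B, C, D, E, F}, leaving only A.
Row 2, column 1: row 2 has {A, C, D, E, F} and column 1 has {A, E, F}, leaving only B.
Row 4, column 6: row 4 has {B, C, D, E, F} and column 6 has {B, C, D, E, F}, leaving only A.
Row 5, column 1: row 5 has {A, B, D, E, F} and column 1 has {A, B, E, F}, leaving only C.
Row 1 already has {A, B, E, F} and column 1 already has {A, B, C, E, F}, so row 1, column 1 must be D.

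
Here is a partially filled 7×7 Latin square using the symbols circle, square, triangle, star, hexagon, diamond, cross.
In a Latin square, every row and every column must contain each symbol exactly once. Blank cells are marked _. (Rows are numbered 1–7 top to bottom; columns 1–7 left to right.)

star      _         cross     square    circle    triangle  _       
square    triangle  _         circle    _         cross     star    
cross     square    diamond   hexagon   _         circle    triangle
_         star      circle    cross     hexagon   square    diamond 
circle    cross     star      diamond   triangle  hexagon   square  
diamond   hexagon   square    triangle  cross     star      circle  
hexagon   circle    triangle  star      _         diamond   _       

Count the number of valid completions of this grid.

Row 1, column 2: eliminating its row and column leaves {diamond}.
Row 1, column 7: eliminating its row and column leaves {hexagon}.
Row 2, column 3: eliminating its row and column leaves {hexagon}.
Row 2, column 5: eliminating its row and column leaves {diamond}.
Row 3, column 5: eliminating its row and column leaves {star}.
Row 4, column 1: eliminating its row and column leaves {triangle}.
Row 7, column 5: eliminating its row and column leaves {square}.
Row 7, column 7: eliminating its row and column leaves {cross}.
Only one assignment across all blanks avoids any row or column repeat, giving 1 completion.

1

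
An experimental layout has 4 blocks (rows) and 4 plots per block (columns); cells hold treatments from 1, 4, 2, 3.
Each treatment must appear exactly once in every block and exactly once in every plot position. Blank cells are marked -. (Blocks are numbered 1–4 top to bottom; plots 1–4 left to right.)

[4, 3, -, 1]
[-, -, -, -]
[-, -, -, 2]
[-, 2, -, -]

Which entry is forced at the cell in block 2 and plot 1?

Block 1, plot 3: block 1 has {1, 4, 3} and plot 3 has {}, leaving only 2.
Block 2, plot 1 is narrowed to {1, 2, 3}.
If it were 1, then block 2, plot 4 would be left with no valid symbol.
If it were 3, then block 2, plot 3 would be left with no valid symbol.
So block 2, plot 1 must be 2.

2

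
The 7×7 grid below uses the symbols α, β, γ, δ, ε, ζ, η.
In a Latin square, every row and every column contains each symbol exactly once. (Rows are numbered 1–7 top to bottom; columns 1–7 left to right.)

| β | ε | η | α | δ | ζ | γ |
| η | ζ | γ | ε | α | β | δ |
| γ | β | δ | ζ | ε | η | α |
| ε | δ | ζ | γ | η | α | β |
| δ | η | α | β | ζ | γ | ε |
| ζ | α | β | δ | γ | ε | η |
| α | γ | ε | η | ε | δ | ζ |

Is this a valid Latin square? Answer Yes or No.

No

Column 5 contains ε twice (at rows 3 and 7), so it is not a permutation.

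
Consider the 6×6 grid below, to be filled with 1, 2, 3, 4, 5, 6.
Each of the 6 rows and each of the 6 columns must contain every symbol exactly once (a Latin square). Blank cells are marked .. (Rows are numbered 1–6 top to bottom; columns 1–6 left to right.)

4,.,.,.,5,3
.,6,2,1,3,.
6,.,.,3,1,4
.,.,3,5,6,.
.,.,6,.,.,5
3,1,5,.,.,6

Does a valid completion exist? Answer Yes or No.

No

Row 2, column 6: row 2 together with column 6 already contain {1, 2, 3, 4, 5, 6} — every symbol — so nothing can go there. The grid has no valid completion.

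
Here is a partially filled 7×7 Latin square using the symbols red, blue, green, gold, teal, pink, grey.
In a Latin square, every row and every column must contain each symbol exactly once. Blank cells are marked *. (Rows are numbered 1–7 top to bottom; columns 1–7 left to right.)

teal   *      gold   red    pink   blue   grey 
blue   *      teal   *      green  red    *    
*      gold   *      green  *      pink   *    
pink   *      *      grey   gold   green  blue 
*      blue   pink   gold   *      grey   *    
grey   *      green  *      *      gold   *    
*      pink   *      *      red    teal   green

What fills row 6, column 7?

pink

Row 1, column 2: row 1 has {red, blue, gold, teal, pink, grey} and column 2 has {blue, gold, pink}, leaving only green.
Row 2, column 2: row 2 has {red, blue, green, teal} and column 2 has {blue, green, gold, pink}, leaving only grey.
Row 2, column 4: row 2 has {red, blue, green, teal, grey} and column 4 has {red, green, gold, grey}, leaving only pink.
Row 2, column 7: row 2 has {red, blue, green, teal, pink, grey} and column 7 has {blue, green, grey}, leaving only gold.
Row 3, column 1: row 3 has {green, gold, pink} and column 1 has {blue, teal, pink, grey}, leaving only red.
Row 3, column 7: row 3 has {red, green, gold, pink} and column 7 has {blue, green, gold, grey}, leaving only teal.
Row 4, column 3: row 4 has {blue, green, gold, pink, grey} and column 3 has {green, gold, teal, pink}, leaving only red.
Row 4, column 2: row 4 has {red, blue, green, gold, pink, grey} and column 2 has {blue, green, gold, pink, grey}, leaving only teal.
Row 5, column 1: row 5 has {blue, gold, pink, grey} and column 1 has {red, blue, teal, pink, grey}, leaving only green.
Row 5, column 5: row 5 has {blue, green, gold, pink, grey} and column 5 has {red, green, gold, pink}, leaving only teal.
Row 5, column 7: row 5 has {blue, green, gold, teal, pink, grey} and column 7 has {blue, green, gold, teal, grey}, leaving only red.
Row 6 already has {green, gold, grey} and column 7 already has {red, blue, green, gold, teal, grey}, so row 6, column 7 must be pink.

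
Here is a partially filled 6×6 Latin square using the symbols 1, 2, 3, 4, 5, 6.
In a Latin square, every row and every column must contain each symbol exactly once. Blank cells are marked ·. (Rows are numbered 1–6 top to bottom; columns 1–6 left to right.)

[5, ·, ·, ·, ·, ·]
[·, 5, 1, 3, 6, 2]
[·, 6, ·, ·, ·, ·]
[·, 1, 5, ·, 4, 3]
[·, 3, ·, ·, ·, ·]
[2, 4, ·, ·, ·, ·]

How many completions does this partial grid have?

Row 1, column 2: eliminating its row and column leaves {2}.
Row 1, column 3: eliminating its row and column leaves {2, 3, 4, 6}.
Row 1, column 4: eliminating its row and column leaves {1, 2, 4, 6}.
Row 1, column 5: eliminating its row and column leaves {1, 2, 3}.
Row 1, column 6: eliminating its row and column leaves {1, 4, 6}.
Row 2, column 1: eliminating its row and column leaves {4}.
Row 3, column 1: eliminating its row and column leaves {1, 3, 4}.
Row 3, column 3: eliminating its row and column leaves {2, 3, 4}.
Row 3, column 4: eliminating its row and column leaves {1, 2, 4, 5}.
Row 3, column 5: eliminating its row and column leaves {1, 2, 3, 5}.
Row 3, column 6: eliminating its row and column leaves {1, 4, 5}.
Row 4, column 1: eliminating its row and column leaves {6}.
Row 4, column 4: eliminating its row and column leaves {2, 6}.
Row 5, column 1: eliminating its row and column leaves {1, 4, 6}.
Row 5, column 3: eliminating its row and column leaves {2, 4, 6}.
Row 5, column 4: eliminating its row and column leaves {1, 2, 4, 5, 6}.
Row 5, column 5: eliminating its row and column leaves {1, 2, 5}.
Row 5, column 6: eliminating its row and column leaves {1, 4, 5, 6}.
Row 6, column 3: eliminating its row and column leaves {3, 6}.
Row 6, column 4: eliminating its row and column leaves {1, 5, 6}.
Row 6, column 5: eliminating its row and column leaves {1, 3, 5}.
Row 6, column 6: eliminating its row and column leaves {1, 5, 6}.
Enumerating the assignments across these blanks that avoid any row or column repeat gives 20 completions.

20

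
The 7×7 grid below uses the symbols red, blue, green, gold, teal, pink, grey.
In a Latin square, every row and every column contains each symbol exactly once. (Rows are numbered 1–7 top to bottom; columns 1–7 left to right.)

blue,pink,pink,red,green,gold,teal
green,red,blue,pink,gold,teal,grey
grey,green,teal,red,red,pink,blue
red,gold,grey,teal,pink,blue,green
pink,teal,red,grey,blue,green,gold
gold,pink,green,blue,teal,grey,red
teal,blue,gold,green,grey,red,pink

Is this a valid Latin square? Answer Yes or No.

No

Row 1 contains pink twice (at columns 2 and 3); row 3 is also not a permutation.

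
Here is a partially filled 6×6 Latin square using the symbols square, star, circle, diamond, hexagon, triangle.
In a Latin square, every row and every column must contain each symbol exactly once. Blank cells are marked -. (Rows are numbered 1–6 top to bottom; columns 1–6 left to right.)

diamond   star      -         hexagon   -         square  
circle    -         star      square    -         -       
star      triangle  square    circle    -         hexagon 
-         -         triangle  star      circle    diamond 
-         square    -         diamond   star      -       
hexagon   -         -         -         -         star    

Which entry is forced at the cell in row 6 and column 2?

Row 1, column 3: row 1 has {square, star, diamond, hexagon} and column 3 has {square, star, triangle}, leaving only circle.
Row 1, column 5: row 1 has {square, star, circle, diamond, hexagon} and column 5 has {star, circle}, leaving only triangle.
Row 2, column 6: row 2 has {square, star, circle} and column 6 has {square, star, diamond, hexagon}, leaving only triangle.
Row 3, column 5: row 3 has {square, star, circle, hexagon, triangle} and column 5 has {star, circle, triangle}, leaving only diamond.
Row 2, column 5: row 2 has {square, star, circle, triangle} and column 5 has {star, circle, diamond, triangle}, leaving only hexagon.
Row 2, column 2: row 2 has {square, star, circle, hexagon, triangle} and column 2 has {square, star, triangle}, leaving only diamond.
Row 6 already has {star, hexagon} and column 2 already has {square, star, diamond, triangle}, so row 6, column 2 must be circle.

circle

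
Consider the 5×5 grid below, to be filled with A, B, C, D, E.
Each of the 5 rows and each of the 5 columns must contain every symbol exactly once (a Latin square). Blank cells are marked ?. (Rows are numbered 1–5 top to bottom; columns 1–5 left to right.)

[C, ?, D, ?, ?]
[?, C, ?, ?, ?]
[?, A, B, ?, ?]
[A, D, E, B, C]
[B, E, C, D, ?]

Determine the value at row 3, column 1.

Row 1, column 2: row 1 has {C, D} and column 2 has {A, C, D, E}, leaving only B.
Row 2, column 3: row 2 has {C} and column 3 has {B, C, D, E}, leaving only A.
Row 2, column 4: row 2 has {A, C} and column 4 has {B, D}, leaving only E.
Row 1, column 4: row 1 has {B, C, D} and column 4 has {B, D, E}, leaving only A.
Row 1, column 5: row 1 has {A, B, C, D} and column 5 has {C}, leaving only E.
Row 2, column 1: row 2 has {A, C, E} and column 1 has {A, B, C}, leaving only D.
Row 3 already has {A, B} and column 1 already has {A, B, C, D}, so row 3, column 1 must be E.

E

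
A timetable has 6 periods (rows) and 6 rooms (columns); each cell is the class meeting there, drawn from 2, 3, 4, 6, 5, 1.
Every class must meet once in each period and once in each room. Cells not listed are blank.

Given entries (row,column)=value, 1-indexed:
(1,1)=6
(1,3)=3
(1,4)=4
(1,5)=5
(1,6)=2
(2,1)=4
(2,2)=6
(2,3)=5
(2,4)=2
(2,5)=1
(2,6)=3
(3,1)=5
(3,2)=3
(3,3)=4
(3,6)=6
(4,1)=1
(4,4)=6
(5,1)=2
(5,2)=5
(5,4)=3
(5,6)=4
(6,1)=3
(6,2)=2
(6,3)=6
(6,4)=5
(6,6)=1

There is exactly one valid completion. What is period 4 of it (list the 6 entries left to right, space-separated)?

Period 4, room 2: period 4 has {6, 1} and room 2 has {2, 3, 6, 5}, leaving only 4.
Period 4, room 3: period 4 has {4, 6, 1} and room 3 has {3, 4, 6, 5}, leaving only 2.
Period 4, room 5: period 4 has {2, 4, 6, 1} and room 5 has {5, 1}, leaving only 3.
Period 4, room 6: period 4 has {2, 3, 4, 6, 1} and room 6 has {2, 3, 4, 6, 1}, leaving only 5.
So period 4 reads: 1 4 2 6 3 5.

1 4 2 6 3 5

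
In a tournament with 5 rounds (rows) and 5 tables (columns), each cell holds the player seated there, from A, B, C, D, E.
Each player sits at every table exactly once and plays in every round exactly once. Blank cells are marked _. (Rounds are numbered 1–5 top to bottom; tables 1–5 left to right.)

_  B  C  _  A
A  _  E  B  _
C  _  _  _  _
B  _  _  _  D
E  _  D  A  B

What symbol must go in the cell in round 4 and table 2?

E

Round 1, table 1: round 1 has {A, B, C} and table 1 has {A, B, C, E}, leaving only D.
Round 1, table 4: round 1 has {A, B, C, D} and table 4 has {A, B}, leaving only E.
Round 2, table 5: round 2 has {A, B, E} and table 5 has {A, B, D}, leaving only C.
Round 2, table 2: round 2 has {A, B, C, E} and table 2 has {B}, leaving only D.
Round 3, table 4: round 3 has {C} and table 4 has {A, B, E}, leaving only D.
Round 3, table 5: round 3 has {C, D} and table 5 has {A, B, C, D}, leaving only E.
Round 3, table 2: round 3 has {C, D, E} and table 2 has {B, D}, leaving only A.
Round 3, table 3: round 3 has {A, C, D, E} and table 3 has {C, D, E}, leaving only B.
Round 4, table 3: round 4 has {B, D} and table 3 has {B, C, D, E}, leaving only A.
Round 4, table 4: round 4 has {A, B, D} and table 4 has {A, B, D, E}, leaving only C.
Round 4 already has {A, B, C, D} and table 2 already has {A, B, D}, so round 4, table 2 must be E.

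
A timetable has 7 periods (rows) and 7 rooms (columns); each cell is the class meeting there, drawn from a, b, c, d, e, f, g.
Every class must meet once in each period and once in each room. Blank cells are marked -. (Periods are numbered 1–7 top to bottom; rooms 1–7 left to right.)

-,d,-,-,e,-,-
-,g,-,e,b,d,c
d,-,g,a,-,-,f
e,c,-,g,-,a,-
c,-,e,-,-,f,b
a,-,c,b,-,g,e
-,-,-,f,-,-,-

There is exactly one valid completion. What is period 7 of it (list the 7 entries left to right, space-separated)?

b e d f a c g

Period 1, room 4: period 1 has {d, e} and room 4 has {a, b, e, f, g}, leaving only c.
Period 1, room 6: period 1 has {c, d, e} and room 6 has {a, d, f, g}, leaving only b.
Period 2, room 1: period 2 has {b, c, d, e, g} and room 1 has {a, c, d, e}, leaving only f.
Period 1, room 1: period 1 has {b, c, d, e} and room 1 has {a, c, d, e, f}, leaving only g.
Period 7, room 1: period 7 has {f} and room 1 has {a, c, d, e, f, g}, leaving only b.
Period 1, room 7: period 1 has {b, c, d, e, g} and room 7 has {b, c, e, f}, leaving only a.
Period 1, room 3: period 1 has {a, b, c, d, e, g} and room 3 has {c, e, g}, leaving only f.
Period 2, room 3: period 2 has {b, c, d, e, f, g} and room 3 has {c, e, f, g}, leaving only a.
Period 7, room 3: period 7 has {b, f} and room 3 has {a, c, e, f, g}, leaving only d.
Period 7, room 7: period 7 has {b, d, f} and room 7 has {a, b, c, e, f}, leaving only g.
Period 3, room 5: period 3 has {a, d, f, g} and room 5 has {b, e}, leaving only c.
Period 7, room 5: period 7 has {b, d, f, g} and room 5 has {b, c, e}, leaving only a.
Period 7, room 2: period 7 has {a, b, d, f, g} and room 2 has {c, d, g}, leaving only e.
Period 7, room 6: period 7 has {a, b, d, e, f, g} and room 6 has {a, b, d, f, g}, leaving only c.
So period 7 reads: b e d f a c g.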